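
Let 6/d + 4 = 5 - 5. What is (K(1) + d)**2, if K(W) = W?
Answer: 1/4 ≈ 0.25000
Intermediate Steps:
d = -3/2 (d = 6/(-4 + (5 - 5)) = 6/(-4 + 0) = 6/(-4) = 6*(-1/4) = -3/2 ≈ -1.5000)
(K(1) + d)**2 = (1 - 3/2)**2 = (-1/2)**2 = 1/4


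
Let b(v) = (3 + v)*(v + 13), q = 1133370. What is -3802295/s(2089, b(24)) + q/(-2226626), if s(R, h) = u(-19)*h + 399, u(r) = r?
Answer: 4222614312665/20687582166 ≈ 204.11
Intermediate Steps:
b(v) = (3 + v)*(13 + v)
s(R, h) = 399 - 19*h (s(R, h) = -19*h + 399 = 399 - 19*h)
-3802295/s(2089, b(24)) + q/(-2226626) = -3802295/(399 - 19*(39 + 24² + 16*24)) + 1133370/(-2226626) = -3802295/(399 - 19*(39 + 576 + 384)) + 1133370*(-1/2226626) = -3802295/(399 - 19*999) - 566685/1113313 = -3802295/(399 - 18981) - 566685/1113313 = -3802295/(-18582) - 566685/1113313 = -3802295*(-1/18582) - 566685/1113313 = 3802295/18582 - 566685/1113313 = 4222614312665/20687582166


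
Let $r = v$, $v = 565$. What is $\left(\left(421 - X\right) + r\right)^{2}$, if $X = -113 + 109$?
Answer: $980100$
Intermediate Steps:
$r = 565$
$X = -4$
$\left(\left(421 - X\right) + r\right)^{2} = \left(\left(421 - -4\right) + 565\right)^{2} = \left(\left(421 + 4\right) + 565\right)^{2} = \left(425 + 565\right)^{2} = 990^{2} = 980100$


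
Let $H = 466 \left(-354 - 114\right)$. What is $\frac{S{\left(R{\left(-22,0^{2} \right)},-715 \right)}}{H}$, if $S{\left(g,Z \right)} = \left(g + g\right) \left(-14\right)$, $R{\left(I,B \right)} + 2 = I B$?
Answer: $- \frac{7}{27261} \approx -0.00025678$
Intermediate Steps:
$R{\left(I,B \right)} = -2 + B I$ ($R{\left(I,B \right)} = -2 + I B = -2 + B I$)
$H = -218088$ ($H = 466 \left(-468\right) = -218088$)
$S{\left(g,Z \right)} = - 28 g$ ($S{\left(g,Z \right)} = 2 g \left(-14\right) = - 28 g$)
$\frac{S{\left(R{\left(-22,0^{2} \right)},-715 \right)}}{H} = \frac{\left(-28\right) \left(-2 + 0^{2} \left(-22\right)\right)}{-218088} = - 28 \left(-2 + 0 \left(-22\right)\right) \left(- \frac{1}{218088}\right) = - 28 \left(-2 + 0\right) \left(- \frac{1}{218088}\right) = \left(-28\right) \left(-2\right) \left(- \frac{1}{218088}\right) = 56 \left(- \frac{1}{218088}\right) = - \frac{7}{27261}$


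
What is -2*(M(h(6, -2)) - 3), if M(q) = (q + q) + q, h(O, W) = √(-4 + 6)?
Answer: 6 - 6*√2 ≈ -2.4853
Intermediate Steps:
h(O, W) = √2
M(q) = 3*q (M(q) = 2*q + q = 3*q)
-2*(M(h(6, -2)) - 3) = -2*(3*√2 - 3) = -2*(-3 + 3*√2) = 6 - 6*√2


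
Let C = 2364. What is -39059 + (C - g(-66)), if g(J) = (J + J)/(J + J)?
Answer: -36696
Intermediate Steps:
g(J) = 1 (g(J) = (2*J)/((2*J)) = (2*J)*(1/(2*J)) = 1)
-39059 + (C - g(-66)) = -39059 + (2364 - 1*1) = -39059 + (2364 - 1) = -39059 + 2363 = -36696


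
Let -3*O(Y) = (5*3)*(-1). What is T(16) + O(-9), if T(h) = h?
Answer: 21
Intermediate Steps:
O(Y) = 5 (O(Y) = -5*3*(-1)/3 = -5*(-1) = -⅓*(-15) = 5)
T(16) + O(-9) = 16 + 5 = 21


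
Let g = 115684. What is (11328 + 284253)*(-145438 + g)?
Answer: -8794717074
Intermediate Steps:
(11328 + 284253)*(-145438 + g) = (11328 + 284253)*(-145438 + 115684) = 295581*(-29754) = -8794717074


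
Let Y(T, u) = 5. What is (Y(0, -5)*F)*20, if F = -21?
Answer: -2100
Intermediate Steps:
(Y(0, -5)*F)*20 = (5*(-21))*20 = -105*20 = -2100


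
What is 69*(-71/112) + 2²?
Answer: -4451/112 ≈ -39.741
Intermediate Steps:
69*(-71/112) + 2² = 69*(-71*1/112) + 4 = 69*(-71/112) + 4 = -4899/112 + 4 = -4451/112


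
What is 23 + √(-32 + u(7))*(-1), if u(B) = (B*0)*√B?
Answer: 23 - 4*I*√2 ≈ 23.0 - 5.6569*I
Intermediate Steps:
u(B) = 0 (u(B) = 0*√B = 0)
23 + √(-32 + u(7))*(-1) = 23 + √(-32 + 0)*(-1) = 23 + √(-32)*(-1) = 23 + (4*I*√2)*(-1) = 23 - 4*I*√2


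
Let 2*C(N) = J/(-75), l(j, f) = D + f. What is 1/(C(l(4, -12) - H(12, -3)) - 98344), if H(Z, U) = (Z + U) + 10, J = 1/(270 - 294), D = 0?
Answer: -3600/354038399 ≈ -1.0168e-5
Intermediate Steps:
l(j, f) = f (l(j, f) = 0 + f = f)
J = -1/24 (J = 1/(-24) = -1/24 ≈ -0.041667)
H(Z, U) = 10 + U + Z (H(Z, U) = (U + Z) + 10 = 10 + U + Z)
C(N) = 1/3600 (C(N) = (-1/24/(-75))/2 = (-1/24*(-1/75))/2 = (1/2)*(1/1800) = 1/3600)
1/(C(l(4, -12) - H(12, -3)) - 98344) = 1/(1/3600 - 98344) = 1/(-354038399/3600) = -3600/354038399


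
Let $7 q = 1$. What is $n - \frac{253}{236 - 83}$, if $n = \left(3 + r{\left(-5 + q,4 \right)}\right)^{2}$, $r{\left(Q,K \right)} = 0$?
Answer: $\frac{1124}{153} \approx 7.3464$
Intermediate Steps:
$q = \frac{1}{7}$ ($q = \frac{1}{7} \cdot 1 = \frac{1}{7} \approx 0.14286$)
$n = 9$ ($n = \left(3 + 0\right)^{2} = 3^{2} = 9$)
$n - \frac{253}{236 - 83} = 9 - \frac{253}{236 - 83} = 9 - \frac{253}{153} = \frac{1124}{153}$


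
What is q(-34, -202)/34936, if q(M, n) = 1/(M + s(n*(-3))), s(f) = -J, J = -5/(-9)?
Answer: -9/10865096 ≈ -8.2834e-7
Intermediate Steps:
J = 5/9 (J = -5*(-1/9) = 5/9 ≈ 0.55556)
s(f) = -5/9 (s(f) = -1*5/9 = -5/9)
q(M, n) = 1/(-5/9 + M) (q(M, n) = 1/(M - 5/9) = 1/(-5/9 + M))
q(-34, -202)/34936 = (9/(-5 + 9*(-34)))/34936 = (9/(-5 - 306))*(1/34936) = (9/(-311))*(1/34936) = (9*(-1/311))*(1/34936) = -9/311*1/34936 = -9/10865096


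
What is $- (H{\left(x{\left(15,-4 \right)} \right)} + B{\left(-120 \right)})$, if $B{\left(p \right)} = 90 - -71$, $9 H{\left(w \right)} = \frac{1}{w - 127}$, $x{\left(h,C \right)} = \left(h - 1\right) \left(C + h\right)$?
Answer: $- \frac{39124}{243} \approx -161.0$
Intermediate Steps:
$x{\left(h,C \right)} = \left(-1 + h\right) \left(C + h\right)$
$H{\left(w \right)} = \frac{1}{9 \left(-127 + w\right)}$ ($H{\left(w \right)} = \frac{1}{9 \left(w - 127\right)} = \frac{1}{9 \left(-127 + w\right)}$)
$B{\left(p \right)} = 161$ ($B{\left(p \right)} = 90 + 71 = 161$)
$- (H{\left(x{\left(15,-4 \right)} \right)} + B{\left(-120 \right)}) = - (\frac{1}{9 \left(-127 - \left(71 - 225\right)\right)} + 161) = - (\frac{1}{9 \left(-127 + \left(225 + 4 - 15 - 60\right)\right)} + 161) = - (\frac{1}{9 \left(-127 + 154\right)} + 161) = - (\frac{1}{9 \cdot 27} + 161) = - (\frac{1}{9} \cdot \frac{1}{27} + 161) = - (\frac{1}{243} + 161) = \left(-1\right) \frac{39124}{243} = - \frac{39124}{243}$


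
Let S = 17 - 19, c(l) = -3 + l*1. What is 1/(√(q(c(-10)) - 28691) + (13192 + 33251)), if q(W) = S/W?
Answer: 201253/9346917406 - I*√4848753/28040752218 ≈ 2.1531e-5 - 7.8528e-8*I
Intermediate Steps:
c(l) = -3 + l
S = -2
q(W) = -2/W
1/(√(q(c(-10)) - 28691) + (13192 + 33251)) = 1/(√(-2/(-3 - 10) - 28691) + (13192 + 33251)) = 1/(√(-2/(-13) - 28691) + 46443) = 1/(√(-2*(-1/13) - 28691) + 46443) = 1/(√(2/13 - 28691) + 46443) = 1/(√(-372981/13) + 46443) = 1/(I*√4848753/13 + 46443) = 1/(46443 + I*√4848753/13)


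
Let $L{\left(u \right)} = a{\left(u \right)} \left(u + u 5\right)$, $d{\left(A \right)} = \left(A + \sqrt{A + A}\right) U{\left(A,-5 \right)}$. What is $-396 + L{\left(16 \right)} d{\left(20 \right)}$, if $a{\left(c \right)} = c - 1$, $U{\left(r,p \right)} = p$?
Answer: $-144396 - 14400 \sqrt{10} \approx -1.8993 \cdot 10^{5}$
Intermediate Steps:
$a{\left(c \right)} = -1 + c$
$d{\left(A \right)} = - 5 A - 5 \sqrt{2} \sqrt{A}$ ($d{\left(A \right)} = \left(A + \sqrt{A + A}\right) \left(-5\right) = \left(A + \sqrt{2 A}\right) \left(-5\right) = \left(A + \sqrt{2} \sqrt{A}\right) \left(-5\right) = - 5 A - 5 \sqrt{2} \sqrt{A}$)
$L{\left(u \right)} = 6 u \left(-1 + u\right)$ ($L{\left(u \right)} = \left(-1 + u\right) \left(u + u 5\right) = \left(-1 + u\right) \left(u + 5 u\right) = \left(-1 + u\right) 6 u = 6 u \left(-1 + u\right)$)
$-396 + L{\left(16 \right)} d{\left(20 \right)} = -396 + 6 \cdot 16 \left(-1 + 16\right) \left(\left(-5\right) 20 - 5 \sqrt{2} \sqrt{20}\right) = -396 + 6 \cdot 16 \cdot 15 \left(-100 - 5 \sqrt{2} \cdot 2 \sqrt{5}\right) = -396 + 1440 \left(-100 - 10 \sqrt{10}\right) = -396 - \left(144000 + 14400 \sqrt{10}\right) = -144396 - 14400 \sqrt{10}$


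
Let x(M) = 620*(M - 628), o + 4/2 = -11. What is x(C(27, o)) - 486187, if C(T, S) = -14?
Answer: -884227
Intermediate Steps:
o = -13 (o = -2 - 11 = -13)
x(M) = -389360 + 620*M (x(M) = 620*(-628 + M) = -389360 + 620*M)
x(C(27, o)) - 486187 = (-389360 + 620*(-14)) - 486187 = (-389360 - 8680) - 486187 = -398040 - 486187 = -884227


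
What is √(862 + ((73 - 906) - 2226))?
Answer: 13*I*√13 ≈ 46.872*I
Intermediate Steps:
√(862 + ((73 - 906) - 2226)) = √(862 + (-833 - 2226)) = √(862 - 3059) = √(-2197) = 13*I*√13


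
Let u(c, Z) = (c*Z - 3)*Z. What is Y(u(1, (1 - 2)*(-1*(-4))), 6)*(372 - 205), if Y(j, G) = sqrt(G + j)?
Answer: 167*sqrt(34) ≈ 973.77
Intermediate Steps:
u(c, Z) = Z*(-3 + Z*c) (u(c, Z) = (Z*c - 3)*Z = (-3 + Z*c)*Z = Z*(-3 + Z*c))
Y(u(1, (1 - 2)*(-1*(-4))), 6)*(372 - 205) = sqrt(6 + ((1 - 2)*(-1*(-4)))*(-3 + ((1 - 2)*(-1*(-4)))*1))*(372 - 205) = sqrt(6 + (-1*4)*(-3 - 1*4*1))*167 = sqrt(6 - 4*(-3 - 4*1))*167 = sqrt(6 - 4*(-3 - 4))*167 = sqrt(6 - 4*(-7))*167 = sqrt(6 + 28)*167 = sqrt(34)*167 = 167*sqrt(34)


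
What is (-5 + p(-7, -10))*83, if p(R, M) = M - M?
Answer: -415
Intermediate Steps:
p(R, M) = 0
(-5 + p(-7, -10))*83 = (-5 + 0)*83 = -5*83 = -415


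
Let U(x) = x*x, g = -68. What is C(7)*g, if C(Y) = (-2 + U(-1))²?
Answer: -68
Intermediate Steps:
U(x) = x²
C(Y) = 1 (C(Y) = (-2 + (-1)²)² = (-2 + 1)² = (-1)² = 1)
C(7)*g = 1*(-68) = -68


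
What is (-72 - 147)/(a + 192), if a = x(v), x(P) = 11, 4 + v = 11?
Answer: -219/203 ≈ -1.0788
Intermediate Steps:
v = 7 (v = -4 + 11 = 7)
a = 11
(-72 - 147)/(a + 192) = (-72 - 147)/(11 + 192) = -219/203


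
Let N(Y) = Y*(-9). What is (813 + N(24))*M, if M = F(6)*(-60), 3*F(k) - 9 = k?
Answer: -179100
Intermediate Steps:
F(k) = 3 + k/3
N(Y) = -9*Y
M = -300 (M = (3 + (⅓)*6)*(-60) = (3 + 2)*(-60) = 5*(-60) = -300)
(813 + N(24))*M = (813 - 9*24)*(-300) = (813 - 216)*(-300) = 597*(-300) = -179100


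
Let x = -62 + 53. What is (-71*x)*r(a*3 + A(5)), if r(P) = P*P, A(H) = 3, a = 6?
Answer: 281799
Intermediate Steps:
x = -9
r(P) = P²
(-71*x)*r(a*3 + A(5)) = (-71*(-9))*(6*3 + 3)² = 639*(18 + 3)² = 639*21² = 639*441 = 281799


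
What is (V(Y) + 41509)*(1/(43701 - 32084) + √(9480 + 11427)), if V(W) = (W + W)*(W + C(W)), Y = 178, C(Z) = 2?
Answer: 105589/11617 + 316767*√2323 ≈ 1.5267e+7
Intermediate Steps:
V(W) = 2*W*(2 + W) (V(W) = (W + W)*(W + 2) = (2*W)*(2 + W) = 2*W*(2 + W))
(V(Y) + 41509)*(1/(43701 - 32084) + √(9480 + 11427)) = (2*178*(2 + 178) + 41509)*(1/(43701 - 32084) + √(9480 + 11427)) = (2*178*180 + 41509)*(1/11617 + √20907) = (64080 + 41509)*(1/11617 + 3*√2323) = 105589*(1/11617 + 3*√2323) = 105589/11617 + 316767*√2323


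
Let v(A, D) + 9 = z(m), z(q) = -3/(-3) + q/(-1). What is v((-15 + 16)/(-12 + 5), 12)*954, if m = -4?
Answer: -3816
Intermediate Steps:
z(q) = 1 - q (z(q) = -3*(-⅓) + q*(-1) = 1 - q)
v(A, D) = -4 (v(A, D) = -9 + (1 - 1*(-4)) = -9 + (1 + 4) = -9 + 5 = -4)
v((-15 + 16)/(-12 + 5), 12)*954 = -4*954 = -3816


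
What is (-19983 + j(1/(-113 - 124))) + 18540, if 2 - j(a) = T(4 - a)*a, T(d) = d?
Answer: -80938580/56169 ≈ -1441.0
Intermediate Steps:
j(a) = 2 - a*(4 - a) (j(a) = 2 - (4 - a)*a = 2 - a*(4 - a))
(-19983 + j(1/(-113 - 124))) + 18540 = (-19983 + (2 + (-4 + 1/(-113 - 124))/(-113 - 124))) + 18540 = (-19983 + (2 + (-4 + 1/(-237))/(-237))) + 18540 = (-19983 + (2 - (-4 - 1/237)/237)) + 18540 = (-19983 + (2 - 1/237*(-949/237))) + 18540 = (-19983 + (2 + 949/56169)) + 18540 = (-19983 + 113287/56169) + 18540 = -1122311840/56169 + 18540 = -80938580/56169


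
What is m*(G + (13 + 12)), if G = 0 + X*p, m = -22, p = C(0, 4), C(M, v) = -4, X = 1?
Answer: -462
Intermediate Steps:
p = -4
G = -4 (G = 0 + 1*(-4) = 0 - 4 = -4)
m*(G + (13 + 12)) = -22*(-4 + (13 + 12)) = -22*(-4 + 25) = -22*21 = -462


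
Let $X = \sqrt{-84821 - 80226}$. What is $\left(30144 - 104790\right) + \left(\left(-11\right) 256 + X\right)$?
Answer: $-77462 + i \sqrt{165047} \approx -77462.0 + 406.26 i$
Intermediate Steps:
$X = i \sqrt{165047}$ ($X = \sqrt{-165047} = i \sqrt{165047} \approx 406.26 i$)
$\left(30144 - 104790\right) + \left(\left(-11\right) 256 + X\right) = \left(30144 - 104790\right) + \left(\left(-11\right) 256 + i \sqrt{165047}\right) = -74646 - \left(2816 - i \sqrt{165047}\right) = -77462 + i \sqrt{165047}$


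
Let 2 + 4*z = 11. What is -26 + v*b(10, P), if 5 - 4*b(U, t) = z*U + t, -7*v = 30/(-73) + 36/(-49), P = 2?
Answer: -2683967/100156 ≈ -26.798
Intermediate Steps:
z = 9/4 (z = -1/2 + (1/4)*11 = -1/2 + 11/4 = 9/4 ≈ 2.2500)
v = 4098/25039 (v = -(30/(-73) + 36/(-49))/7 = -(30*(-1/73) + 36*(-1/49))/7 = -(-30/73 - 36/49)/7 = -1/7*(-4098/3577) = 4098/25039 ≈ 0.16366)
b(U, t) = 5/4 - 9*U/16 - t/4 (b(U, t) = 5/4 - (9*U/4 + t)/4 = 5/4 - (t + 9*U/4)/4 = 5/4 + (-9*U/16 - t/4) = 5/4 - 9*U/16 - t/4)
-26 + v*b(10, P) = -26 + 4098*(5/4 - 9/16*10 - 1/4*2)/25039 = -26 + 4098*(5/4 - 45/8 - 1/2)/25039 = -26 + (4098/25039)*(-39/8) = -26 - 79911/100156 = -2683967/100156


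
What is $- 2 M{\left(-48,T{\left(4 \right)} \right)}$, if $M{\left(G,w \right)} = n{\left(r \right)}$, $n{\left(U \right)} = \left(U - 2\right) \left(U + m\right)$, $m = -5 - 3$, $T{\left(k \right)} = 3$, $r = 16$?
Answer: $-224$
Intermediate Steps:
$m = -8$ ($m = -5 - 3 = -8$)
$n{\left(U \right)} = \left(-8 + U\right) \left(-2 + U\right)$ ($n{\left(U \right)} = \left(U - 2\right) \left(U - 8\right) = \left(-2 + U\right) \left(-8 + U\right) = \left(-8 + U\right) \left(-2 + U\right)$)
$M{\left(G,w \right)} = 112$ ($M{\left(G,w \right)} = 16 + 16^{2} - 160 = 16 + 256 - 160 = 112$)
$- 2 M{\left(-48,T{\left(4 \right)} \right)} = \left(-2\right) 112 = -224$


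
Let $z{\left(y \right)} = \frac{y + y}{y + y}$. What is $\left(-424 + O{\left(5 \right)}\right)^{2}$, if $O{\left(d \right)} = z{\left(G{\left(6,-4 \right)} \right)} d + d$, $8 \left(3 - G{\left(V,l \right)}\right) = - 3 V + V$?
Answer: $171396$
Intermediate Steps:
$G{\left(V,l \right)} = 3 + \frac{V}{4}$ ($G{\left(V,l \right)} = 3 - \frac{- 3 V + V}{8} = 3 - \frac{\left(-2\right) V}{8} = 3 + \frac{V}{4}$)
$z{\left(y \right)} = 1$ ($z{\left(y \right)} = \frac{2 y}{2 y} = 2 y \frac{1}{2 y} = 1$)
$O{\left(d \right)} = 2 d$ ($O{\left(d \right)} = 1 d + d = d + d = 2 d$)
$\left(-424 + O{\left(5 \right)}\right)^{2} = \left(-424 + 2 \cdot 5\right)^{2} = \left(-424 + 10\right)^{2} = \left(-414\right)^{2} = 171396$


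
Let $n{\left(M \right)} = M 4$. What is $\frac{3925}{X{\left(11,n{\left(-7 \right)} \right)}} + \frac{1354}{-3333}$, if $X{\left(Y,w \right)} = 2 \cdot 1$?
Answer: $\frac{13079317}{6666} \approx 1962.1$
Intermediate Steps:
$n{\left(M \right)} = 4 M$
$X{\left(Y,w \right)} = 2$
$\frac{3925}{X{\left(11,n{\left(-7 \right)} \right)}} + \frac{1354}{-3333} = \frac{3925}{2} + \frac{1354}{-3333} = 3925 \cdot \frac{1}{2} + 1354 \left(- \frac{1}{3333}\right) = \frac{3925}{2} - \frac{1354}{3333} = \frac{13079317}{6666}$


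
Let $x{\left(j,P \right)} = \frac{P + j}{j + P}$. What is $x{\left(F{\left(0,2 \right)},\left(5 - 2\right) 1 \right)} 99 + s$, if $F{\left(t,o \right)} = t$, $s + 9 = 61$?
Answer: $151$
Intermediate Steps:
$s = 52$ ($s = -9 + 61 = 52$)
$x{\left(j,P \right)} = 1$ ($x{\left(j,P \right)} = \frac{P + j}{P + j} = 1$)
$x{\left(F{\left(0,2 \right)},\left(5 - 2\right) 1 \right)} 99 + s = 1 \cdot 99 + 52 = 99 + 52 = 151$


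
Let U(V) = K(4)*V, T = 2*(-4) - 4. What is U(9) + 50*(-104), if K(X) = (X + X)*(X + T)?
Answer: -5776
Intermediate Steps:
T = -12 (T = -8 - 4 = -12)
K(X) = 2*X*(-12 + X) (K(X) = (X + X)*(X - 12) = (2*X)*(-12 + X) = 2*X*(-12 + X))
U(V) = -64*V (U(V) = (2*4*(-12 + 4))*V = (2*4*(-8))*V = -64*V)
U(9) + 50*(-104) = -64*9 + 50*(-104) = -576 - 5200 = -5776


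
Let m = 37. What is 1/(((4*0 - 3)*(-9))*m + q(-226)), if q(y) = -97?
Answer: 1/902 ≈ 0.0011086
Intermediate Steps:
1/(((4*0 - 3)*(-9))*m + q(-226)) = 1/(((4*0 - 3)*(-9))*37 - 97) = 1/(((0 - 3)*(-9))*37 - 97) = 1/(-3*(-9)*37 - 97) = 1/(27*37 - 97) = 1/(999 - 97) = 1/902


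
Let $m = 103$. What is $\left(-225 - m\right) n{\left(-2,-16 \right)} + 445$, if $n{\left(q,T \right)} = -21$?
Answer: $7333$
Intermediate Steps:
$\left(-225 - m\right) n{\left(-2,-16 \right)} + 445 = \left(-225 - 103\right) \left(-21\right) + 445 = \left(-328\right) \left(-21\right) + 445 = 6888 + 445 = 7333$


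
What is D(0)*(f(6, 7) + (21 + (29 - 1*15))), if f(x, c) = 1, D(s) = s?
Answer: 0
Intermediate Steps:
D(0)*(f(6, 7) + (21 + (29 - 1*15))) = 0*(1 + (21 + (29 - 1*15))) = 0*(1 + (21 + (29 - 15))) = 0*(1 + (21 + 14)) = 0*(1 + 35) = 0*36 = 0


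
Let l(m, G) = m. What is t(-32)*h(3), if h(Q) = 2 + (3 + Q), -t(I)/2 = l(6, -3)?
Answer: -96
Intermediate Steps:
t(I) = -12 (t(I) = -2*6 = -12)
h(Q) = 5 + Q
t(-32)*h(3) = -12*(5 + 3) = -12*8 = -96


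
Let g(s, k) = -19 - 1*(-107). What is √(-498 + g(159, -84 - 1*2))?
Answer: I*√410 ≈ 20.248*I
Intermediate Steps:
g(s, k) = 88 (g(s, k) = -19 + 107 = 88)
√(-498 + g(159, -84 - 1*2)) = √(-498 + 88) = √(-410) = I*√410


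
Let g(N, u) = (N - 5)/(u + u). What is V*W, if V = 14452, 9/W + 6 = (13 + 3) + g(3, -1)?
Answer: 130068/11 ≈ 11824.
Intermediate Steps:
g(N, u) = (-5 + N)/(2*u) (g(N, u) = (-5 + N)/((2*u)) = (-5 + N)*(1/(2*u)) = (-5 + N)/(2*u))
W = 9/11 (W = 9/(-6 + ((13 + 3) + (½)*(-5 + 3)/(-1))) = 9/(-6 + (16 + (½)*(-1)*(-2))) = 9/(-6 + (16 + 1)) = 9/(-6 + 17) = 9/11 ≈ 0.81818)
V*W = 14452*(9/11) = 130068/11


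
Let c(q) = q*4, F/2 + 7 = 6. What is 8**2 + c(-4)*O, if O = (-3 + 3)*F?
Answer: 64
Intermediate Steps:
F = -2 (F = -14 + 2*6 = -14 + 12 = -2)
c(q) = 4*q
O = 0 (O = (-3 + 3)*(-2) = 0*(-2) = 0)
8**2 + c(-4)*O = 8**2 + (4*(-4))*0 = 64 - 16*0 = 64 + 0 = 64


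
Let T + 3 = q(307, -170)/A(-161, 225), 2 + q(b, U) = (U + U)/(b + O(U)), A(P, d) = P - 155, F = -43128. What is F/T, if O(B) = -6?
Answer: 683693808/47401 ≈ 14424.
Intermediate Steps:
A(P, d) = -155 + P
q(b, U) = -2 + 2*U/(-6 + b) (q(b, U) = -2 + (U + U)/(b - 6) = -2 + (2*U)/(-6 + b) = -2 + 2*U/(-6 + b))
T = -142203/47558 (T = -3 + (2*(6 - 170 - 1*307)/(-6 + 307))/(-155 - 161) = -3 + (2*(6 - 170 - 307)/301)/(-316) = -3 + (2*(1/301)*(-471))*(-1/316) = -3 - 942/301*(-1/316) = -3 + 471/47558 = -142203/47558 ≈ -2.9901)
F/T = -43128/(-142203/47558) = -43128*(-47558/142203) = 683693808/47401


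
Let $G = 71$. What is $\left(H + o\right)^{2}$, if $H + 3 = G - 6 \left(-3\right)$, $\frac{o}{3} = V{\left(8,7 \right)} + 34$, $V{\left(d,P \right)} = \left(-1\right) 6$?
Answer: $28900$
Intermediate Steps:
$V{\left(d,P \right)} = -6$
$o = 84$ ($o = 3 \left(-6 + 34\right) = 3 \cdot 28 = 84$)
$H = 86$ ($H = -3 + \left(71 - 6 \left(-3\right)\right) = -3 + \left(71 - -18\right) = -3 + \left(71 + 18\right) = -3 + 89 = 86$)
$\left(H + o\right)^{2} = \left(86 + 84\right)^{2} = 170^{2} = 28900$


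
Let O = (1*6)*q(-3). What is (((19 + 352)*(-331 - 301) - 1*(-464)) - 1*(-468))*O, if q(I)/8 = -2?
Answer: 22419840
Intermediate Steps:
q(I) = -16 (q(I) = 8*(-2) = -16)
O = -96 (O = (1*6)*(-16) = 6*(-16) = -96)
(((19 + 352)*(-331 - 301) - 1*(-464)) - 1*(-468))*O = (((19 + 352)*(-331 - 301) - 1*(-464)) - 1*(-468))*(-96) = ((371*(-632) + 464) + 468)*(-96) = ((-234472 + 464) + 468)*(-96) = (-234008 + 468)*(-96) = -233540*(-96) = 22419840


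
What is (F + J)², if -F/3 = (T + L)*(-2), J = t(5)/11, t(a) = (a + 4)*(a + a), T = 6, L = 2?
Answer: 381924/121 ≈ 3156.4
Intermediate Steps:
t(a) = 2*a*(4 + a) (t(a) = (4 + a)*(2*a) = 2*a*(4 + a))
J = 90/11 (J = (2*5*(4 + 5))/11 = (2*5*9)*(1/11) = 90*(1/11) = 90/11 ≈ 8.1818)
F = 48 (F = -3*(6 + 2)*(-2) = -24*(-2) = -3*(-16) = 48)
(F + J)² = (48 + 90/11)² = (618/11)² = 381924/121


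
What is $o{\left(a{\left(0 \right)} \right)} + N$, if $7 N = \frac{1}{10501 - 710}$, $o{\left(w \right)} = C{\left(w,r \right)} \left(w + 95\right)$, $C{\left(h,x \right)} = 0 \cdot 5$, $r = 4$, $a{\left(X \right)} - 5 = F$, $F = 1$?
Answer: $\frac{1}{68537} \approx 1.4591 \cdot 10^{-5}$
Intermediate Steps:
$a{\left(X \right)} = 6$ ($a{\left(X \right)} = 5 + 1 = 6$)
$C{\left(h,x \right)} = 0$
$o{\left(w \right)} = 0$ ($o{\left(w \right)} = 0 \left(w + 95\right) = 0 \left(95 + w\right) = 0$)
$N = \frac{1}{68537}$ ($N = \frac{1}{7 \left(10501 - 710\right)} = \frac{1}{7 \cdot 9791} = \frac{1}{7} \cdot \frac{1}{9791} = \frac{1}{68537} \approx 1.4591 \cdot 10^{-5}$)
$o{\left(a{\left(0 \right)} \right)} + N = 0 + \frac{1}{68537} = \frac{1}{68537}$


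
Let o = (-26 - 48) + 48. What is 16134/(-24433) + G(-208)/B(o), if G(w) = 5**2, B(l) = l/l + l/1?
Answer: -40567/24433 ≈ -1.6603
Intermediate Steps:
o = -26 (o = -74 + 48 = -26)
B(l) = 1 + l (B(l) = 1 + l*1 = 1 + l)
G(w) = 25
16134/(-24433) + G(-208)/B(o) = 16134/(-24433) + 25/(1 - 26) = 16134*(-1/24433) + 25/(-25) = -16134/24433 + 25*(-1/25) = -16134/24433 - 1 = -40567/24433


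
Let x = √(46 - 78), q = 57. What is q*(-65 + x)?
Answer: -3705 + 228*I*√2 ≈ -3705.0 + 322.44*I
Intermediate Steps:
x = 4*I*√2 (x = √(-32) = 4*I*√2 ≈ 5.6569*I)
q*(-65 + x) = 57*(-65 + 4*I*√2) = -3705 + 228*I*√2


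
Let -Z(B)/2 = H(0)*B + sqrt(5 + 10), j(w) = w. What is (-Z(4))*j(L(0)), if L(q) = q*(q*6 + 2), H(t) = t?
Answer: 0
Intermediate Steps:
L(q) = q*(2 + 6*q) (L(q) = q*(6*q + 2) = q*(2 + 6*q))
Z(B) = -2*sqrt(15) (Z(B) = -2*(0*B + sqrt(5 + 10)) = -2*(0 + sqrt(15)) = -2*sqrt(15))
(-Z(4))*j(L(0)) = (-(-2)*sqrt(15))*(2*0*(1 + 3*0)) = (2*sqrt(15))*(2*0*(1 + 0)) = (2*sqrt(15))*(2*0*1) = (2*sqrt(15))*0 = 0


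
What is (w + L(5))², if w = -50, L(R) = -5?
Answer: 3025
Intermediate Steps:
(w + L(5))² = (-50 - 5)² = (-55)² = 3025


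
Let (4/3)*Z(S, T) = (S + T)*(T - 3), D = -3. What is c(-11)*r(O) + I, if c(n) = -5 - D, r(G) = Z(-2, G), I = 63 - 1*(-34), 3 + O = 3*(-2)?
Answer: -101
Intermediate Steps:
O = -9 (O = -3 + 3*(-2) = -3 - 6 = -9)
Z(S, T) = 3*(-3 + T)*(S + T)/4 (Z(S, T) = 3*((S + T)*(T - 3))/4 = 3*((S + T)*(-3 + T))/4 = 3*((-3 + T)*(S + T))/4 = 3*(-3 + T)*(S + T)/4)
I = 97 (I = 63 + 34 = 97)
r(G) = 9/2 - 15*G/4 + 3*G²/4 (r(G) = -9/4*(-2) - 9*G/4 + 3*G²/4 + (¾)*(-2)*G = 9/2 - 9*G/4 + 3*G²/4 - 3*G/2 = 9/2 - 15*G/4 + 3*G²/4)
c(n) = -2 (c(n) = -5 - 1*(-3) = -5 + 3 = -2)
c(-11)*r(O) + I = -2*(9/2 - 15/4*(-9) + (¾)*(-9)²) + 97 = -2*(9/2 + 135/4 + (¾)*81) + 97 = -2*(9/2 + 135/4 + 243/4) + 97 = -2*99 + 97 = -198 + 97 = -101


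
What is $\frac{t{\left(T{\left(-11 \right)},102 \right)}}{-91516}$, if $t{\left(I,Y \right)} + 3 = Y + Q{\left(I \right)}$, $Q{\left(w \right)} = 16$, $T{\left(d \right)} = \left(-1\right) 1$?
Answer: $- \frac{115}{91516} \approx -0.0012566$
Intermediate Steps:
$T{\left(d \right)} = -1$
$t{\left(I,Y \right)} = 13 + Y$ ($t{\left(I,Y \right)} = -3 + \left(Y + 16\right) = -3 + \left(16 + Y\right) = 13 + Y$)
$\frac{t{\left(T{\left(-11 \right)},102 \right)}}{-91516} = \frac{13 + 102}{-91516} = 115 \left(- \frac{1}{91516}\right) = - \frac{115}{91516}$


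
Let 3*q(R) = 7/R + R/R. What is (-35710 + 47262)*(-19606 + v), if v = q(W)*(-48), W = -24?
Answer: -679858304/3 ≈ -2.2662e+8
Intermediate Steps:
q(R) = ⅓ + 7/(3*R) (q(R) = (7/R + R/R)/3 = (7/R + 1)/3 = (1 + 7/R)/3 = ⅓ + 7/(3*R))
v = -34/3 (v = ((⅓)*(7 - 24)/(-24))*(-48) = ((⅓)*(-1/24)*(-17))*(-48) = (17/72)*(-48) = -34/3 ≈ -11.333)
(-35710 + 47262)*(-19606 + v) = (-35710 + 47262)*(-19606 - 34/3) = 11552*(-58852/3) = -679858304/3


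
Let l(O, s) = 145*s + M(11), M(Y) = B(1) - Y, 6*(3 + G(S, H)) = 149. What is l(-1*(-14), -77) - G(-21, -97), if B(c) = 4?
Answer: -67163/6 ≈ -11194.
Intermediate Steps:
G(S, H) = 131/6 (G(S, H) = -3 + (1/6)*149 = -3 + 149/6 = 131/6)
M(Y) = 4 - Y
l(O, s) = -7 + 145*s (l(O, s) = 145*s + (4 - 1*11) = 145*s + (4 - 11) = 145*s - 7 = -7 + 145*s)
l(-1*(-14), -77) - G(-21, -97) = (-7 + 145*(-77)) - 1*131/6 = (-7 - 11165) - 131/6 = -11172 - 131/6 = -67163/6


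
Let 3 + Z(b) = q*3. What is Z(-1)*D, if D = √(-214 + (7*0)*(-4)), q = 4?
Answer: 9*I*√214 ≈ 131.66*I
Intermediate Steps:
Z(b) = 9 (Z(b) = -3 + 4*3 = -3 + 12 = 9)
D = I*√214 (D = √(-214 + 0*(-4)) = √(-214 + 0) = √(-214) = I*√214 ≈ 14.629*I)
Z(-1)*D = 9*(I*√214) = 9*I*√214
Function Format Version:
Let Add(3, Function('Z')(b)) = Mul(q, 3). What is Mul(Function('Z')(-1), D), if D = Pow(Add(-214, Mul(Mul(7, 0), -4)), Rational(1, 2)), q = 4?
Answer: Mul(9, I, Pow(214, Rational(1, 2))) ≈ Mul(131.66, I)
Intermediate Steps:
Function('Z')(b) = 9 (Function('Z')(b) = Add(-3, Mul(4, 3)) = Add(-3, 12) = 9)
D = Mul(I, Pow(214, Rational(1, 2))) (D = Pow(Add(-214, Mul(0, -4)), Rational(1, 2)) = Pow(Add(-214, 0), Rational(1, 2)) = Pow(-214, Rational(1, 2)) = Mul(I, Pow(214, Rational(1, 2))) ≈ Mul(14.629, I))
Mul(Function('Z')(-1), D) = Mul(9, Mul(I, Pow(214, Rational(1, 2)))) = Mul(9, I, Pow(214, Rational(1, 2)))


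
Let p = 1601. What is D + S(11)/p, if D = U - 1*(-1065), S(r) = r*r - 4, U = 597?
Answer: 2660979/1601 ≈ 1662.1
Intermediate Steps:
S(r) = -4 + r**2 (S(r) = r**2 - 4 = -4 + r**2)
D = 1662 (D = 597 - 1*(-1065) = 597 + 1065 = 1662)
D + S(11)/p = 1662 + (-4 + 11**2)/1601 = 1662 + (-4 + 121)*(1/1601) = 1662 + 117*(1/1601) = 1662 + 117/1601 = 2660979/1601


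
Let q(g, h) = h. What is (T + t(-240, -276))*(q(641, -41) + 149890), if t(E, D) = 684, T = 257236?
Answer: 38649054080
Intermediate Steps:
(T + t(-240, -276))*(q(641, -41) + 149890) = (257236 + 684)*(-41 + 149890) = 257920*149849 = 38649054080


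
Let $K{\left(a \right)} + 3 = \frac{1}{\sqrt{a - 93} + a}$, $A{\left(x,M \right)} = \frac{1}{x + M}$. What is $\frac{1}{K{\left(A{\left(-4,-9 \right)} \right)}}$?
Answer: $- \frac{23603}{70913} + \frac{143 i \sqrt{130}}{141826} \approx -0.33284 + 0.011496 i$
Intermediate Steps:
$A{\left(x,M \right)} = \frac{1}{M + x}$
$K{\left(a \right)} = -3 + \frac{1}{a + \sqrt{-93 + a}}$ ($K{\left(a \right)} = -3 + \frac{1}{\sqrt{a - 93} + a} = -3 + \frac{1}{\sqrt{-93 + a} + a} = -3 + \frac{1}{a + \sqrt{-93 + a}}$)
$\frac{1}{K{\left(A{\left(-4,-9 \right)} \right)}} = \frac{1}{\frac{1}{\frac{1}{-9 - 4} + \sqrt{-93 + \frac{1}{-9 - 4}}} \left(1 - \frac{3}{-9 - 4} - 3 \sqrt{-93 + \frac{1}{-9 - 4}}\right)} = \frac{1}{\frac{1}{\frac{1}{-13} + \sqrt{-93 + \frac{1}{-13}}} \left(1 - \frac{3}{-13} - 3 \sqrt{-93 + \frac{1}{-13}}\right)} = \frac{1}{\frac{1}{- \frac{1}{13} + \sqrt{-93 - \frac{1}{13}}} \left(1 - - \frac{3}{13} - 3 \sqrt{-93 - \frac{1}{13}}\right)} = \frac{1}{\frac{1}{- \frac{1}{13} + \sqrt{- \frac{1210}{13}}} \left(1 + \frac{3}{13} - 3 \sqrt{- \frac{1210}{13}}\right)} = \frac{1}{\frac{1}{- \frac{1}{13} + \frac{11 i \sqrt{130}}{13}} \left(1 + \frac{3}{13} - 3 \frac{11 i \sqrt{130}}{13}\right)} = \frac{1}{\frac{1}{- \frac{1}{13} + \frac{11 i \sqrt{130}}{13}} \left(1 + \frac{3}{13} - \frac{33 i \sqrt{130}}{13}\right)} = \frac{1}{\frac{1}{- \frac{1}{13} + \frac{11 i \sqrt{130}}{13}} \left(\frac{16}{13} - \frac{33 i \sqrt{130}}{13}\right)} = \frac{- \frac{1}{13} + \frac{11 i \sqrt{130}}{13}}{\frac{16}{13} - \frac{33 i \sqrt{130}}{13}}$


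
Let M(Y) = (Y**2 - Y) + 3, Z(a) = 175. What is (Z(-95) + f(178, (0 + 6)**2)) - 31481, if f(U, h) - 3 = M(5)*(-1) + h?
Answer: -31290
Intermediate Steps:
M(Y) = 3 + Y**2 - Y
f(U, h) = -20 + h (f(U, h) = 3 + ((3 + 5**2 - 1*5)*(-1) + h) = 3 + ((3 + 25 - 5)*(-1) + h) = 3 + (23*(-1) + h) = 3 + (-23 + h) = -20 + h)
(Z(-95) + f(178, (0 + 6)**2)) - 31481 = (175 + (-20 + (0 + 6)**2)) - 31481 = (175 + (-20 + 6**2)) - 31481 = (175 + (-20 + 36)) - 31481 = (175 + 16) - 31481 = 191 - 31481 = -31290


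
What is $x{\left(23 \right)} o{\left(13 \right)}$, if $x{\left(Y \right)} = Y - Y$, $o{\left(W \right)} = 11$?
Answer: $0$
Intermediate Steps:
$x{\left(Y \right)} = 0$
$x{\left(23 \right)} o{\left(13 \right)} = 0 \cdot 11 = 0$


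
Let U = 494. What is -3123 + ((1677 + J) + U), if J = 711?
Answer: -241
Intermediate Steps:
-3123 + ((1677 + J) + U) = -3123 + ((1677 + 711) + 494) = -3123 + (2388 + 494) = -3123 + 2882 = -241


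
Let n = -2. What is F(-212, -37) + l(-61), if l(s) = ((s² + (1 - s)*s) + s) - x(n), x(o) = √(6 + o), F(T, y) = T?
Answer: -336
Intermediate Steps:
l(s) = -2 + s + s² + s*(1 - s) (l(s) = ((s² + (1 - s)*s) + s) - √(6 - 2) = ((s² + s*(1 - s)) + s) - √4 = (s + s² + s*(1 - s)) - 1*2 = (s + s² + s*(1 - s)) - 2 = -2 + s + s² + s*(1 - s))
F(-212, -37) + l(-61) = -212 + (-2 + 2*(-61)) = -212 + (-2 - 122) = -212 - 124 = -336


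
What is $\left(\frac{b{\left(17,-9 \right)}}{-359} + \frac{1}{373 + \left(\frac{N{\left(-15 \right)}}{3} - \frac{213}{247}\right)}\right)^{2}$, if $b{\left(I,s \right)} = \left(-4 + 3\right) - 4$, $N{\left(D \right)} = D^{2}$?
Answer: $\frac{410737428544}{1572046135027369} \approx 0.00026128$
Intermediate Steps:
$b{\left(I,s \right)} = -5$ ($b{\left(I,s \right)} = -1 - 4 = -5$)
$\left(\frac{b{\left(17,-9 \right)}}{-359} + \frac{1}{373 + \left(\frac{N{\left(-15 \right)}}{3} - \frac{213}{247}\right)}\right)^{2} = \left(- \frac{5}{-359} + \frac{1}{373 - \left(\frac{213}{247} - \frac{\left(-15\right)^{2}}{3}\right)}\right)^{2} = \left(\left(-5\right) \left(- \frac{1}{359}\right) + \frac{1}{373 + \left(225 \cdot \frac{1}{3} - \frac{213}{247}\right)}\right)^{2} = \left(\frac{5}{359} + \frac{1}{373 + \left(75 - \frac{213}{247}\right)}\right)^{2} = \left(\frac{5}{359} + \frac{1}{373 + \frac{18312}{247}}\right)^{2} = \left(\frac{5}{359} + \frac{1}{\frac{110443}{247}}\right)^{2} = \left(\frac{5}{359} + \frac{247}{110443}\right)^{2} = \left(\frac{640888}{39649037}\right)^{2} = \frac{410737428544}{1572046135027369}$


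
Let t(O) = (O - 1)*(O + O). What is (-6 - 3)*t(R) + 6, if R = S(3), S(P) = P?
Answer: -102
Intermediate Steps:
R = 3
t(O) = 2*O*(-1 + O) (t(O) = (-1 + O)*(2*O) = 2*O*(-1 + O))
(-6 - 3)*t(R) + 6 = (-6 - 3)*(2*3*(-1 + 3)) + 6 = -18*3*2 + 6 = -9*12 + 6 = -108 + 6 = -102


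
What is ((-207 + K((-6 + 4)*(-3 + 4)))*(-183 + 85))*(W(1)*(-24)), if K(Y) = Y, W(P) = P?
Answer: -491568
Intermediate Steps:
((-207 + K((-6 + 4)*(-3 + 4)))*(-183 + 85))*(W(1)*(-24)) = ((-207 + (-6 + 4)*(-3 + 4))*(-183 + 85))*(1*(-24)) = ((-207 - 2*1)*(-98))*(-24) = ((-207 - 2)*(-98))*(-24) = -209*(-98)*(-24) = 20482*(-24) = -491568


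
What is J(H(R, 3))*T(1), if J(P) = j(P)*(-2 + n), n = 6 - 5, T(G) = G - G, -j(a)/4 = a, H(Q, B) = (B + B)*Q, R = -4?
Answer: 0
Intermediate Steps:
H(Q, B) = 2*B*Q (H(Q, B) = (2*B)*Q = 2*B*Q)
j(a) = -4*a
T(G) = 0
n = 1
J(P) = 4*P (J(P) = (-4*P)*(-2 + 1) = -4*P*(-1) = 4*P)
J(H(R, 3))*T(1) = (4*(2*3*(-4)))*0 = (4*(-24))*0 = -96*0 = 0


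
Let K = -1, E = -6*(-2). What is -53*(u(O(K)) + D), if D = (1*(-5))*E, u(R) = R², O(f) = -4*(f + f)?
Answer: -212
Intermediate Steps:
E = 12 (E = -1*(-12) = 12)
O(f) = -8*f
D = -60 (D = (1*(-5))*12 = -5*12 = -60)
-53*(u(O(K)) + D) = -53*((-8*(-1))² - 60) = -53*(8² - 60) = -53*(64 - 60) = -53*4 = -212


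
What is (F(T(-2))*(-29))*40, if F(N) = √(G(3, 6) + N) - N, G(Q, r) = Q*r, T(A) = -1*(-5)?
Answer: 5800 - 1160*√23 ≈ 236.84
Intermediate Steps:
T(A) = 5
F(N) = √(18 + N) - N (F(N) = √(3*6 + N) - N = √(18 + N) - N)
(F(T(-2))*(-29))*40 = ((√(18 + 5) - 1*5)*(-29))*40 = ((√23 - 5)*(-29))*40 = ((-5 + √23)*(-29))*40 = (145 - 29*√23)*40 = 5800 - 1160*√23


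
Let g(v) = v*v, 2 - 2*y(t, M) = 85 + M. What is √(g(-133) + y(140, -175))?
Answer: √17735 ≈ 133.17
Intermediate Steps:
y(t, M) = -83/2 - M/2 (y(t, M) = 1 - (85 + M)/2 = 1 + (-85/2 - M/2) = -83/2 - M/2)
g(v) = v²
√(g(-133) + y(140, -175)) = √((-133)² + (-83/2 - ½*(-175))) = √(17689 + (-83/2 + 175/2)) = √(17689 + 46) = √17735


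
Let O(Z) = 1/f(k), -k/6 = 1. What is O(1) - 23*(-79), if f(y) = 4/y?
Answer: 3631/2 ≈ 1815.5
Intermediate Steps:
k = -6 (k = -6*1 = -6)
O(Z) = -3/2 (O(Z) = 1/(4/(-6)) = 1/(4*(-⅙)) = 1/(-⅔) = -3/2)
O(1) - 23*(-79) = -3/2 - 23*(-79) = -3/2 + 1817 = 3631/2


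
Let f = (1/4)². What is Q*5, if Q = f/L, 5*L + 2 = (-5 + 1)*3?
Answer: -25/224 ≈ -0.11161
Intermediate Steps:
L = -14/5 (L = -⅖ + ((-5 + 1)*3)/5 = -⅖ + (-4*3)/5 = -⅖ + (⅕)*(-12) = -⅖ - 12/5 = -14/5 ≈ -2.8000)
f = 1/16 (f = (1*(¼))² = (¼)² = 1/16 ≈ 0.062500)
Q = -5/224 (Q = 1/(16*(-14/5)) = (1/16)*(-5/14) = -5/224 ≈ -0.022321)
Q*5 = -5/224*5 = -25/224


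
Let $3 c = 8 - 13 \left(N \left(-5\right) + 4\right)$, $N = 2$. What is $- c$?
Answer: $- \frac{86}{3} \approx -28.667$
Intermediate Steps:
$c = \frac{86}{3}$ ($c = \frac{8 - 13 \left(2 \left(-5\right) + 4\right)}{3} = \frac{8 - 13 \left(-10 + 4\right)}{3} = \frac{8 - -78}{3} = \frac{8 + 78}{3} = \frac{1}{3} \cdot 86 = \frac{86}{3} \approx 28.667$)
$- c = \left(-1\right) \frac{86}{3} = - \frac{86}{3}$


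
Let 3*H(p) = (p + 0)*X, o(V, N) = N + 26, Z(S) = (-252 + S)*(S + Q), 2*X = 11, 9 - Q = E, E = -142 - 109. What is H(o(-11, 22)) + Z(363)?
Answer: 69241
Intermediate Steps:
E = -251
Q = 260 (Q = 9 - 1*(-251) = 9 + 251 = 260)
X = 11/2 (X = (½)*11 = 11/2 ≈ 5.5000)
Z(S) = (-252 + S)*(260 + S) (Z(S) = (-252 + S)*(S + 260) = (-252 + S)*(260 + S))
o(V, N) = 26 + N
H(p) = 11*p/6 (H(p) = ((p + 0)*(11/2))/3 = (p*(11/2))/3 = (11*p/2)/3 = 11*p/6)
H(o(-11, 22)) + Z(363) = 11*(26 + 22)/6 + (-65520 + 363² + 8*363) = (11/6)*48 + (-65520 + 131769 + 2904) = 88 + 69153 = 69241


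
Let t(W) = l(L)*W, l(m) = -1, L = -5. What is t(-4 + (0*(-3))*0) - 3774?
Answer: -3770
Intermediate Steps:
t(W) = -W
t(-4 + (0*(-3))*0) - 3774 = -(-4 + (0*(-3))*0) - 3774 = -(-4 + 0*0) - 3774 = -(-4 + 0) - 3774 = -1*(-4) - 3774 = 4 - 3774 = -3770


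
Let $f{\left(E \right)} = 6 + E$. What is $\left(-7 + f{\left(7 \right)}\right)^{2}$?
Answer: $36$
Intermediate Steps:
$\left(-7 + f{\left(7 \right)}\right)^{2} = \left(-7 + \left(6 + 7\right)\right)^{2} = \left(-7 + 13\right)^{2} = 6^{2} = 36$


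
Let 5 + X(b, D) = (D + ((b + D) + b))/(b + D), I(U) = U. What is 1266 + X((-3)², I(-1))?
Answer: 1263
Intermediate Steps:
X(b, D) = -5 + (2*D + 2*b)/(D + b) (X(b, D) = -5 + (D + ((b + D) + b))/(b + D) = -5 + (D + ((D + b) + b))/(D + b) = -5 + (D + (D + 2*b))/(D + b) = -5 + (2*D + 2*b)/(D + b))
1266 + X((-3)², I(-1)) = 1266 - 3 = 1263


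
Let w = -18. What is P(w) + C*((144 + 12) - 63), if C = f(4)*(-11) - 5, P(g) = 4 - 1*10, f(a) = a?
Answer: -4563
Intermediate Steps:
P(g) = -6 (P(g) = 4 - 10 = -6)
C = -49 (C = 4*(-11) - 5 = -44 - 5 = -49)
P(w) + C*((144 + 12) - 63) = -6 - 49*((144 + 12) - 63) = -6 - 49*(156 - 63) = -6 - 49*93 = -6 - 4557 = -4563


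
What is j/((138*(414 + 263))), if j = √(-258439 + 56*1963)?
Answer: I*√148511/93426 ≈ 0.0041249*I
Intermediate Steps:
j = I*√148511 (j = √(-258439 + 109928) = √(-148511) = I*√148511 ≈ 385.37*I)
j/((138*(414 + 263))) = (I*√148511)/((138*(414 + 263))) = (I*√148511)/((138*677)) = (I*√148511)/93426 = (I*√148511)*(1/93426) = I*√148511/93426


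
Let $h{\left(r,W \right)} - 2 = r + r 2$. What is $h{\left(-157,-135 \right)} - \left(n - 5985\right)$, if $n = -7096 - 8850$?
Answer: $21462$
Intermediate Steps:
$n = -15946$
$h{\left(r,W \right)} = 2 + 3 r$ ($h{\left(r,W \right)} = 2 + \left(r + r 2\right) = 2 + \left(r + 2 r\right) = 2 + 3 r$)
$h{\left(-157,-135 \right)} - \left(n - 5985\right) = \left(2 + 3 \left(-157\right)\right) - \left(-15946 - 5985\right) = \left(2 - 471\right) - \left(-15946 - 5985\right) = -469 - -21931 = -469 + 21931 = 21462$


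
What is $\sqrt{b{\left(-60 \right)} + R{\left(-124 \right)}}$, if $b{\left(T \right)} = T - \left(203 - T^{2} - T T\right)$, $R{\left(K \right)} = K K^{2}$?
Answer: $i \sqrt{1899687} \approx 1378.3 i$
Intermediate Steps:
$R{\left(K \right)} = K^{3}$
$b{\left(T \right)} = -203 + T + 2 T^{2}$ ($b{\left(T \right)} = T + \left(\left(T^{2} + T^{2}\right) - 203\right) = T + \left(2 T^{2} - 203\right) = T + \left(-203 + 2 T^{2}\right) = -203 + T + 2 T^{2}$)
$\sqrt{b{\left(-60 \right)} + R{\left(-124 \right)}} = \sqrt{\left(-203 - 60 + 2 \left(-60\right)^{2}\right) + \left(-124\right)^{3}} = \sqrt{\left(-203 - 60 + 2 \cdot 3600\right) - 1906624} = \sqrt{\left(-203 - 60 + 7200\right) - 1906624} = \sqrt{6937 - 1906624} = \sqrt{-1899687} = i \sqrt{1899687}$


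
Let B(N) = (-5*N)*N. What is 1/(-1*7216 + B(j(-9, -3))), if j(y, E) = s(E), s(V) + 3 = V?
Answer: -1/7396 ≈ -0.00013521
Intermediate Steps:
s(V) = -3 + V
j(y, E) = -3 + E
B(N) = -5*N²
1/(-1*7216 + B(j(-9, -3))) = 1/(-1*7216 - 5*(-3 - 3)²) = 1/(-7216 - 5*(-6)²) = 1/(-7216 - 5*36) = 1/(-7216 - 180) = 1/(-7396) = -1/7396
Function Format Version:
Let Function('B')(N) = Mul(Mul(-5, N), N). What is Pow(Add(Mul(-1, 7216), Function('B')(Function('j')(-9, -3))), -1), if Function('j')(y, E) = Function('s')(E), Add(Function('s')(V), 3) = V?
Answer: Rational(-1, 7396) ≈ -0.00013521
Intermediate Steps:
Function('s')(V) = Add(-3, V)
Function('j')(y, E) = Add(-3, E)
Function('B')(N) = Mul(-5, Pow(N, 2))
Pow(Add(Mul(-1, 7216), Function('B')(Function('j')(-9, -3))), -1) = Pow(Add(Mul(-1, 7216), Mul(-5, Pow(Add(-3, -3), 2))), -1) = Pow(Add(-7216, Mul(-5, Pow(-6, 2))), -1) = Pow(Add(-7216, Mul(-5, 36)), -1) = Pow(Add(-7216, -180), -1) = Pow(-7396, -1) = Rational(-1, 7396)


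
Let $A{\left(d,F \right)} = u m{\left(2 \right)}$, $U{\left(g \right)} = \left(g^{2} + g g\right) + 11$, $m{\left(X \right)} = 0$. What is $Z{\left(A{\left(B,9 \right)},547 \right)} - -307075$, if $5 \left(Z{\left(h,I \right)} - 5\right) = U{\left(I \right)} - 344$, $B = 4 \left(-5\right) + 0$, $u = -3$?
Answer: $426697$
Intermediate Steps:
$B = -20$ ($B = -20 + 0 = -20$)
$U{\left(g \right)} = 11 + 2 g^{2}$ ($U{\left(g \right)} = \left(g^{2} + g^{2}\right) + 11 = 2 g^{2} + 11 = 11 + 2 g^{2}$)
$A{\left(d,F \right)} = 0$ ($A{\left(d,F \right)} = \left(-3\right) 0 = 0$)
$Z{\left(h,I \right)} = - \frac{308}{5} + \frac{2 I^{2}}{5}$ ($Z{\left(h,I \right)} = 5 + \frac{\left(11 + 2 I^{2}\right) - 344}{5} = 5 + \frac{-333 + 2 I^{2}}{5} = 5 + \left(- \frac{333}{5} + \frac{2 I^{2}}{5}\right) = - \frac{308}{5} + \frac{2 I^{2}}{5}$)
$Z{\left(A{\left(B,9 \right)},547 \right)} - -307075 = \left(- \frac{308}{5} + \frac{2 \cdot 547^{2}}{5}\right) - -307075 = \left(- \frac{308}{5} + \frac{2}{5} \cdot 299209\right) + 307075 = \left(- \frac{308}{5} + \frac{598418}{5}\right) + 307075 = 119622 + 307075 = 426697$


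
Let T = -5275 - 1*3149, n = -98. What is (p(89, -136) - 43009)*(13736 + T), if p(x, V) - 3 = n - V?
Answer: -228246016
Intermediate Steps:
p(x, V) = -95 - V (p(x, V) = 3 + (-98 - V) = -95 - V)
T = -8424 (T = -5275 - 3149 = -8424)
(p(89, -136) - 43009)*(13736 + T) = ((-95 - 1*(-136)) - 43009)*(13736 - 8424) = ((-95 + 136) - 43009)*5312 = (41 - 43009)*5312 = -42968*5312 = -228246016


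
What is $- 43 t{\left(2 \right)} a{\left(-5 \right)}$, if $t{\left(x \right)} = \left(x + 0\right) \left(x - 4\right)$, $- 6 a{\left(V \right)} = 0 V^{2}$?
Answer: $0$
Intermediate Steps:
$a{\left(V \right)} = 0$ ($a{\left(V \right)} = - \frac{0 V^{2}}{6} = \left(- \frac{1}{6}\right) 0 = 0$)
$t{\left(x \right)} = x \left(-4 + x\right)$
$- 43 t{\left(2 \right)} a{\left(-5 \right)} = - 43 \cdot 2 \left(-4 + 2\right) 0 = - 43 \cdot 2 \left(-2\right) 0 = \left(-43\right) \left(-4\right) 0 = 172 \cdot 0 = 0$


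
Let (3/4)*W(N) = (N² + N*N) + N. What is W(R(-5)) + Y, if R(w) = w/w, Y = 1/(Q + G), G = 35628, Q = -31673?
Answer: 15821/3955 ≈ 4.0003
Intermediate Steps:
Y = 1/3955 (Y = 1/(-31673 + 35628) = 1/3955 ≈ 0.00025284)
R(w) = 1
W(N) = 4*N/3 + 8*N²/3 (W(N) = 4*((N² + N*N) + N)/3 = 4*((N² + N²) + N)/3 = 4*(2*N² + N)/3 = 4*(N + 2*N²)/3 = 4*N/3 + 8*N²/3)
W(R(-5)) + Y = (4/3)*1*(1 + 2*1) + 1/3955 = (4/3)*1*(1 + 2) + 1/3955 = (4/3)*1*3 + 1/3955 = 4 + 1/3955 = 15821/3955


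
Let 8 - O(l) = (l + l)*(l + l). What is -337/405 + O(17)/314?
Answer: -285379/63585 ≈ -4.4882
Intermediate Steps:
O(l) = 8 - 4*l² (O(l) = 8 - (l + l)*(l + l) = 8 - 2*l*2*l = 8 - 4*l²)
-337/405 + O(17)/314 = -337/405 + (8 - 4*17²)/314 = -337*1/405 + (8 - 4*289)*(1/314) = -337/405 + (8 - 1156)*(1/314) = -337/405 - 1148*1/314 = -337/405 - 574/157 = -285379/63585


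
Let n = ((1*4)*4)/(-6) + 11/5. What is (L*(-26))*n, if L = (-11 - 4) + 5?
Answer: -364/3 ≈ -121.33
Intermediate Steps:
L = -10 (L = -15 + 5 = -10)
n = -7/15 (n = (4*4)*(-⅙) + 11*(⅕) = 16*(-⅙) + 11/5 = -8/3 + 11/5 = -7/15 ≈ -0.46667)
(L*(-26))*n = -10*(-26)*(-7/15) = 260*(-7/15) = -364/3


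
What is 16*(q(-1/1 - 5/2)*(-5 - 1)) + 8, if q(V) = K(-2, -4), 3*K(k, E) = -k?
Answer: -56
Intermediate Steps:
K(k, E) = -k/3 (K(k, E) = (-k)/3 = -k/3)
q(V) = 2/3 (q(V) = -1/3*(-2) = 2/3)
16*(q(-1/1 - 5/2)*(-5 - 1)) + 8 = 16*(2*(-5 - 1)/3) + 8 = 16*((2/3)*(-6)) + 8 = 16*(-4) + 8 = -64 + 8 = -56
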